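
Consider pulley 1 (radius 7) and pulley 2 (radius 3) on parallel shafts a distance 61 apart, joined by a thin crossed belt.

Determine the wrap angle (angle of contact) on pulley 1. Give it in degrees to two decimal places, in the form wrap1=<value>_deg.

wrap1=198.87_deg

crossed belt: β = asin((r1+r2)/C) = asin(10/61) = 9.4353°
wrap1 = wrap2 = π + 2β = 198.8707°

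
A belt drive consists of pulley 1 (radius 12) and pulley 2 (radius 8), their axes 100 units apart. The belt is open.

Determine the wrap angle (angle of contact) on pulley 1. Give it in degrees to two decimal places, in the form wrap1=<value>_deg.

open belt: β = asin((r2−r1)/C) = asin(-4/100) = -2.2924°
wrap1 = π − 2β = 184.5849°
wrap2 = π + 2β = 175.4151°

wrap1=184.58_deg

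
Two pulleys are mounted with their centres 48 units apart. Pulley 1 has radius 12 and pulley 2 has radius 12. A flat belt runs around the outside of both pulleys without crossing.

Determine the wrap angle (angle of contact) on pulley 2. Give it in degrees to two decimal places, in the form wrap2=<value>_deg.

open belt: β = asin((r2−r1)/C) = asin(0/48) = 0.0000°
wrap1 = π − 2β = 180.0000°
wrap2 = π + 2β = 180.0000°

wrap2=180.00_deg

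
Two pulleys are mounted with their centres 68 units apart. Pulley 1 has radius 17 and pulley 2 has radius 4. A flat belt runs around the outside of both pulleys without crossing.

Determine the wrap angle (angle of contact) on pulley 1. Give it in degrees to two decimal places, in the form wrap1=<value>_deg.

open belt: β = asin((r2−r1)/C) = asin(-13/68) = -11.0214°
wrap1 = π − 2β = 202.0429°
wrap2 = π + 2β = 157.9571°

wrap1=202.04_deg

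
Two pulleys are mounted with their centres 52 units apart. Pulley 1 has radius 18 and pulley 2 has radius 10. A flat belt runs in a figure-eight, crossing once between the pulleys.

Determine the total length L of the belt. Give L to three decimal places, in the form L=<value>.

L=207.442

crossed belt: β = asin((r1+r2)/C) = asin(28/52) = 32.5790°
wrap1 = wrap2 = π + 2β = 245.1579°
tangent length = C·cosβ = 43.8178
L = (r1+r2)·wrap + 2·C·cosβ = 28·4.2788 + 2·43.8178 = 207.4424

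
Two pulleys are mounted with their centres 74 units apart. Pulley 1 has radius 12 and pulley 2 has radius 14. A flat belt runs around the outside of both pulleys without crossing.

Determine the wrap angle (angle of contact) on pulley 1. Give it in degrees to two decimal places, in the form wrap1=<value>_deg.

open belt: β = asin((r2−r1)/C) = asin(2/74) = 1.5487°
wrap1 = π − 2β = 176.9026°
wrap2 = π + 2β = 183.0974°

wrap1=176.90_deg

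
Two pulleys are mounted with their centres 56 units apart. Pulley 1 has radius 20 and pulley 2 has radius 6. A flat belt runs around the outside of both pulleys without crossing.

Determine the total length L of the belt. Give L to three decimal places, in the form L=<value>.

open belt: β = asin((r2−r1)/C) = asin(-14/56) = -14.4775°
wrap1 = π − 2β = 208.9550°
wrap2 = π + 2β = 151.0450°
tangent length = C·cosβ = 54.2218
L = r1·wrap1 + r2·wrap2 + 2·C·cosβ = 20·3.6470 + 6·2.6362 + 2·54.2218 = 197.2000

L=197.200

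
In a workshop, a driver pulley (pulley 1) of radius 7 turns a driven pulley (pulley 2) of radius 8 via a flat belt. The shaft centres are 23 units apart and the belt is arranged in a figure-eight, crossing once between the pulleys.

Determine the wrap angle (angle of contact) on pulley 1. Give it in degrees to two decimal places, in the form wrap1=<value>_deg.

wrap1=261.41_deg

crossed belt: β = asin((r1+r2)/C) = asin(15/23) = 40.7057°
wrap1 = wrap2 = π + 2β = 261.4114°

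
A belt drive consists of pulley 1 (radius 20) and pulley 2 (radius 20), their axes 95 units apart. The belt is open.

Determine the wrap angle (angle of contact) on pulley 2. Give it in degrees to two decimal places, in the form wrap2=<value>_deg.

wrap2=180.00_deg

open belt: β = asin((r2−r1)/C) = asin(0/95) = 0.0000°
wrap1 = π − 2β = 180.0000°
wrap2 = π + 2β = 180.0000°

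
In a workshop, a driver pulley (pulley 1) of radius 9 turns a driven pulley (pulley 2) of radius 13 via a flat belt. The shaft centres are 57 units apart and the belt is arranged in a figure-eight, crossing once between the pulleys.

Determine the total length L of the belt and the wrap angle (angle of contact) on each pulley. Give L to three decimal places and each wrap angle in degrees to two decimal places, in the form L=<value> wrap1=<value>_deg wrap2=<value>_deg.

crossed belt: β = asin((r1+r2)/C) = asin(22/57) = 22.7037°
wrap1 = wrap2 = π + 2β = 225.4073°
tangent length = C·cosβ = 52.5833
L = (r1+r2)·wrap + 2·C·cosβ = 22·3.9341 + 2·52.5833 = 191.7167

L=191.717 wrap1=225.41_deg wrap2=225.41_deg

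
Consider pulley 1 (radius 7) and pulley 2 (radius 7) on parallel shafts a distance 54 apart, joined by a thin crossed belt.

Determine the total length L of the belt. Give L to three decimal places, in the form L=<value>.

L=155.633

crossed belt: β = asin((r1+r2)/C) = asin(14/54) = 15.0261°
wrap1 = wrap2 = π + 2β = 210.0522°
tangent length = C·cosβ = 52.1536
L = (r1+r2)·wrap + 2·C·cosβ = 14·3.6661 + 2·52.1536 = 155.6327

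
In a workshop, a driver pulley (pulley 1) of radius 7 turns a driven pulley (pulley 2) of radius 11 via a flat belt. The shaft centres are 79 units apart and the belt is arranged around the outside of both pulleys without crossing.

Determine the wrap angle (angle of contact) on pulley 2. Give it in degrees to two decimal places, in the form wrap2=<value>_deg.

wrap2=185.80_deg

open belt: β = asin((r2−r1)/C) = asin(4/79) = 2.9023°
wrap1 = π − 2β = 174.1954°
wrap2 = π + 2β = 185.8046°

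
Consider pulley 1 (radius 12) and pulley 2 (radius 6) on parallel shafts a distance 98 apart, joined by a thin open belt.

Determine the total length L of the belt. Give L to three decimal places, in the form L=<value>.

open belt: β = asin((r2−r1)/C) = asin(-6/98) = -3.5101°
wrap1 = π − 2β = 187.0202°
wrap2 = π + 2β = 172.9798°
tangent length = C·cosβ = 97.8162
L = r1·wrap1 + r2·wrap2 + 2·C·cosβ = 12·3.2641 + 6·3.0191 + 2·97.8162 = 252.9161

L=252.916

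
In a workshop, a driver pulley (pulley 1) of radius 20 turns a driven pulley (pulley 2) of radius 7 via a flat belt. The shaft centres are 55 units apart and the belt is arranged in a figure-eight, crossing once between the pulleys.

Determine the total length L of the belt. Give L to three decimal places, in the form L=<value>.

L=208.365

crossed belt: β = asin((r1+r2)/C) = asin(27/55) = 29.4004°
wrap1 = wrap2 = π + 2β = 238.8007°
tangent length = C·cosβ = 47.9166
L = (r1+r2)·wrap + 2·C·cosβ = 27·4.1679 + 2·47.9166 = 208.3654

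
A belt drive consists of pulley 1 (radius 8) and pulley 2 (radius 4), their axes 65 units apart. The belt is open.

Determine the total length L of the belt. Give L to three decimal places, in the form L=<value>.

L=167.945

open belt: β = asin((r2−r1)/C) = asin(-4/65) = -3.5281°
wrap1 = π − 2β = 187.0562°
wrap2 = π + 2β = 172.9438°
tangent length = C·cosβ = 64.8768
L = r1·wrap1 + r2·wrap2 + 2·C·cosβ = 8·3.2647 + 4·3.0184 + 2·64.8768 = 167.9453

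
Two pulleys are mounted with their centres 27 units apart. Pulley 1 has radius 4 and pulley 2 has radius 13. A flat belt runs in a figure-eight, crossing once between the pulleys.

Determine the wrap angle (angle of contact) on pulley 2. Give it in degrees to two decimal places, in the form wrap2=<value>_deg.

wrap2=258.05_deg

crossed belt: β = asin((r1+r2)/C) = asin(17/27) = 39.0228°
wrap1 = wrap2 = π + 2β = 258.0456°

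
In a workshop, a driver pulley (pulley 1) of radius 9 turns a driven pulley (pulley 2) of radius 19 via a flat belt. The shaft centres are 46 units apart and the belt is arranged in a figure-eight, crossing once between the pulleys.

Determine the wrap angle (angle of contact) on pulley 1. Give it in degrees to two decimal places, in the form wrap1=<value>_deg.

wrap1=254.99_deg

crossed belt: β = asin((r1+r2)/C) = asin(28/46) = 37.4952°
wrap1 = wrap2 = π + 2β = 254.9905°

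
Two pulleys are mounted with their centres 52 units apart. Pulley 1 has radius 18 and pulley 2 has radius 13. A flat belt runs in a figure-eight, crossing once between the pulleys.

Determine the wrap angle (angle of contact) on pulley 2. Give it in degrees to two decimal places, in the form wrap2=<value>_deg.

wrap2=253.19_deg

crossed belt: β = asin((r1+r2)/C) = asin(31/52) = 36.5949°
wrap1 = wrap2 = π + 2β = 253.1899°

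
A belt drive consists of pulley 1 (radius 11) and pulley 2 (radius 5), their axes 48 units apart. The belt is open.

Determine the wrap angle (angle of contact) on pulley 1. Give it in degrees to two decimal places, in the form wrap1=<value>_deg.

wrap1=194.36_deg

open belt: β = asin((r2−r1)/C) = asin(-6/48) = -7.1808°
wrap1 = π − 2β = 194.3615°
wrap2 = π + 2β = 165.6385°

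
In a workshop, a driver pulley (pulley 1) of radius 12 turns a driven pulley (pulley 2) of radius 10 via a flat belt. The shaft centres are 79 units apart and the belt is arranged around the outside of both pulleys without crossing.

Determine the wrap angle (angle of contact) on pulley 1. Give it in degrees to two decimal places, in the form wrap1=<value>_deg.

open belt: β = asin((r2−r1)/C) = asin(-2/79) = -1.4507°
wrap1 = π − 2β = 182.9014°
wrap2 = π + 2β = 177.0986°

wrap1=182.90_deg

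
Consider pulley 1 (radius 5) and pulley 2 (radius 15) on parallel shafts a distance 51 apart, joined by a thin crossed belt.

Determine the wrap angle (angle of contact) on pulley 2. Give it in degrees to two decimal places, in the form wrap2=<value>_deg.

wrap2=226.18_deg

crossed belt: β = asin((r1+r2)/C) = asin(20/51) = 23.0888°
wrap1 = wrap2 = π + 2β = 226.1775°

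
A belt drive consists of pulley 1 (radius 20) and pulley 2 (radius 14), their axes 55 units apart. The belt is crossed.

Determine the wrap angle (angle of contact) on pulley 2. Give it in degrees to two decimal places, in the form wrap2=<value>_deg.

wrap2=256.37_deg

crossed belt: β = asin((r1+r2)/C) = asin(34/55) = 38.1835°
wrap1 = wrap2 = π + 2β = 256.3670°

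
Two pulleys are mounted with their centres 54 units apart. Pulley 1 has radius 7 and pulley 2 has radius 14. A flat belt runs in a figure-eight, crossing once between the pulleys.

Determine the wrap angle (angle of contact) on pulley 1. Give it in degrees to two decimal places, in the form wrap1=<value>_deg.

crossed belt: β = asin((r1+r2)/C) = asin(21/54) = 22.8854°
wrap1 = wrap2 = π + 2β = 225.7708°

wrap1=225.77_deg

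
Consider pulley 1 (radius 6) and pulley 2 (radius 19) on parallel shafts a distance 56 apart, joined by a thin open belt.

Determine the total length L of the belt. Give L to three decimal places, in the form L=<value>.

L=193.571

open belt: β = asin((r2−r1)/C) = asin(13/56) = 13.4233°
wrap1 = π − 2β = 153.1535°
wrap2 = π + 2β = 206.8465°
tangent length = C·cosβ = 54.4702
L = r1·wrap1 + r2·wrap2 + 2·C·cosβ = 6·2.6730 + 19·3.6102 + 2·54.4702 = 193.5715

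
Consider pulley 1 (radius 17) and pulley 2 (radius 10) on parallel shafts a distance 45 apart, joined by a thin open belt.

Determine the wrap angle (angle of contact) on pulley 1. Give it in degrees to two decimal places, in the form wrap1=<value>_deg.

open belt: β = asin((r2−r1)/C) = asin(-7/45) = -8.9490°
wrap1 = π − 2β = 197.8980°
wrap2 = π + 2β = 162.1020°

wrap1=197.90_deg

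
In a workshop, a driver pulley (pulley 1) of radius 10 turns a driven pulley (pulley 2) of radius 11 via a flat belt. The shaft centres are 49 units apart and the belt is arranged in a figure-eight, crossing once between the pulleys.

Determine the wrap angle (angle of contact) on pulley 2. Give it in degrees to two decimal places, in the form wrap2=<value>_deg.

crossed belt: β = asin((r1+r2)/C) = asin(21/49) = 25.3769°
wrap1 = wrap2 = π + 2β = 230.7539°

wrap2=230.75_deg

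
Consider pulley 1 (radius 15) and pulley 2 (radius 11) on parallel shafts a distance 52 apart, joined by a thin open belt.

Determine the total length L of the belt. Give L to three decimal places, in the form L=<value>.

L=185.989

open belt: β = asin((r2−r1)/C) = asin(-4/52) = -4.4117°
wrap1 = π − 2β = 188.8235°
wrap2 = π + 2β = 171.1765°
tangent length = C·cosβ = 51.8459
L = r1·wrap1 + r2·wrap2 + 2·C·cosβ = 15·3.2956 + 11·2.9876 + 2·51.8459 = 185.9893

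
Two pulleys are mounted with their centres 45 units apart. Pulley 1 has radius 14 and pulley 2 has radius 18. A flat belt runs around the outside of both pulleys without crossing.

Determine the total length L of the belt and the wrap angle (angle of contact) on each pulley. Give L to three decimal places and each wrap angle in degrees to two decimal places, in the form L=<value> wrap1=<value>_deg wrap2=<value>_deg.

L=190.887 wrap1=169.80_deg wrap2=190.20_deg

open belt: β = asin((r2−r1)/C) = asin(4/45) = 5.0997°
wrap1 = π − 2β = 169.8006°
wrap2 = π + 2β = 190.1994°
tangent length = C·cosβ = 44.8219
L = r1·wrap1 + r2·wrap2 + 2·C·cosβ = 14·2.9636 + 18·3.3196 + 2·44.8219 = 190.8868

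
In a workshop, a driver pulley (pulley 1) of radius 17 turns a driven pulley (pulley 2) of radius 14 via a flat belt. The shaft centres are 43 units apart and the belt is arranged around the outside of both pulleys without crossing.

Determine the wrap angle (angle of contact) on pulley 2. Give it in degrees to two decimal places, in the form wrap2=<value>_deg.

wrap2=172.00_deg

open belt: β = asin((r2−r1)/C) = asin(-3/43) = -4.0006°
wrap1 = π − 2β = 188.0013°
wrap2 = π + 2β = 171.9987°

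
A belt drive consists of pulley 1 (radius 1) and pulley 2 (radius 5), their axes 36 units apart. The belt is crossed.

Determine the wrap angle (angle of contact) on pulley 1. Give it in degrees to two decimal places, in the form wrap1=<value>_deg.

wrap1=199.19_deg

crossed belt: β = asin((r1+r2)/C) = asin(6/36) = 9.5941°
wrap1 = wrap2 = π + 2β = 199.1881°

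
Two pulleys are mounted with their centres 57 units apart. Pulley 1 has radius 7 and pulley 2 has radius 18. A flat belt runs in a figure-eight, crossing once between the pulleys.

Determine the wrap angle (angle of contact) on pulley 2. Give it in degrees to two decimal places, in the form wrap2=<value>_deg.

crossed belt: β = asin((r1+r2)/C) = asin(25/57) = 26.0144°
wrap1 = wrap2 = π + 2β = 232.0287°

wrap2=232.03_deg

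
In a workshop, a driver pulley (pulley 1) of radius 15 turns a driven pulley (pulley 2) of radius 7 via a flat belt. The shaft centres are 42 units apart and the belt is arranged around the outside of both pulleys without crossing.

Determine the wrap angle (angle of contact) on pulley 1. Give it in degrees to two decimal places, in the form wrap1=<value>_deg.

open belt: β = asin((r2−r1)/C) = asin(-8/42) = -10.9806°
wrap1 = π − 2β = 201.9612°
wrap2 = π + 2β = 158.0388°

wrap1=201.96_deg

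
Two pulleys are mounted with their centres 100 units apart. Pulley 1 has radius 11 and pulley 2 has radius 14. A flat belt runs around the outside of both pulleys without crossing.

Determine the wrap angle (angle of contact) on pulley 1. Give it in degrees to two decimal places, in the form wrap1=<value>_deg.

wrap1=176.56_deg

open belt: β = asin((r2−r1)/C) = asin(3/100) = 1.7191°
wrap1 = π − 2β = 176.5617°
wrap2 = π + 2β = 183.4383°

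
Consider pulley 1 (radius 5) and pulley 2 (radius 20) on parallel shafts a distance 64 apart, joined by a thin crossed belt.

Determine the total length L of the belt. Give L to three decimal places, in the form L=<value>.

L=216.436

crossed belt: β = asin((r1+r2)/C) = asin(25/64) = 22.9934°
wrap1 = wrap2 = π + 2β = 225.9868°
tangent length = C·cosβ = 58.9152
L = (r1+r2)·wrap + 2·C·cosβ = 25·3.9442 + 2·58.9152 = 216.4357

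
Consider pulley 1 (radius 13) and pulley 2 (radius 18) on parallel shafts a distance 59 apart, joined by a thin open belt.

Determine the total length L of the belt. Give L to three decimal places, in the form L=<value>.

open belt: β = asin((r2−r1)/C) = asin(5/59) = 4.8614°
wrap1 = π − 2β = 170.2772°
wrap2 = π + 2β = 189.7228°
tangent length = C·cosβ = 58.7878
L = r1·wrap1 + r2·wrap2 + 2·C·cosβ = 13·2.9719 + 18·3.3113 + 2·58.7878 = 215.8134

L=215.813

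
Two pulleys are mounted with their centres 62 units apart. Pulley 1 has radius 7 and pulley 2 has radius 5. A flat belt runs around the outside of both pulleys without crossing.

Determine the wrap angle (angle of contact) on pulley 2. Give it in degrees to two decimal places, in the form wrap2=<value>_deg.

wrap2=176.30_deg

open belt: β = asin((r2−r1)/C) = asin(-2/62) = -1.8486°
wrap1 = π − 2β = 183.6971°
wrap2 = π + 2β = 176.3029°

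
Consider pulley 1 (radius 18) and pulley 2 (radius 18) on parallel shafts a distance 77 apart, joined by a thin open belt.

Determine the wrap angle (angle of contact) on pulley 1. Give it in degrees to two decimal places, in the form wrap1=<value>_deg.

open belt: β = asin((r2−r1)/C) = asin(0/77) = 0.0000°
wrap1 = π − 2β = 180.0000°
wrap2 = π + 2β = 180.0000°

wrap1=180.00_deg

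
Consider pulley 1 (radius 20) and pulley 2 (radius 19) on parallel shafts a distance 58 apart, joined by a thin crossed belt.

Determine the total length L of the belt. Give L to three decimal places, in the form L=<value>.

L=265.905

crossed belt: β = asin((r1+r2)/C) = asin(39/58) = 42.2536°
wrap1 = wrap2 = π + 2β = 264.5073°
tangent length = C·cosβ = 42.9302
L = (r1+r2)·wrap + 2·C·cosβ = 39·4.6165 + 2·42.9302 = 265.9047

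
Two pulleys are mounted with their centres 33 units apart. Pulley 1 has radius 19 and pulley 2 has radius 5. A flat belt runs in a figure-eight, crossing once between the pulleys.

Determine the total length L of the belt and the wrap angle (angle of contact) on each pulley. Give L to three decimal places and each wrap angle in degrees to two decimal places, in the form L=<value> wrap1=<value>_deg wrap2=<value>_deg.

L=159.786 wrap1=273.32_deg wrap2=273.32_deg

crossed belt: β = asin((r1+r2)/C) = asin(24/33) = 46.6582°
wrap1 = wrap2 = π + 2β = 273.3165°
tangent length = C·cosβ = 22.6495
L = (r1+r2)·wrap + 2·C·cosβ = 24·4.7703 + 2·22.6495 = 159.7855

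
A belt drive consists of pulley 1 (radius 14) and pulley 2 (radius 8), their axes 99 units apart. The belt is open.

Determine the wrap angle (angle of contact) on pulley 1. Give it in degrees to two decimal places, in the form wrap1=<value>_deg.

wrap1=186.95_deg

open belt: β = asin((r2−r1)/C) = asin(-6/99) = -3.4746°
wrap1 = π − 2β = 186.9492°
wrap2 = π + 2β = 173.0508°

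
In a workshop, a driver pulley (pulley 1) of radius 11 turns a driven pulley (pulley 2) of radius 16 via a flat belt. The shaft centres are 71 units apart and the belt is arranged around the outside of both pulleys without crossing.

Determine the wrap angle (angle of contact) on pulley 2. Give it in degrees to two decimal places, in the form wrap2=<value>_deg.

wrap2=188.08_deg

open belt: β = asin((r2−r1)/C) = asin(5/71) = 4.0383°
wrap1 = π − 2β = 171.9235°
wrap2 = π + 2β = 188.0765°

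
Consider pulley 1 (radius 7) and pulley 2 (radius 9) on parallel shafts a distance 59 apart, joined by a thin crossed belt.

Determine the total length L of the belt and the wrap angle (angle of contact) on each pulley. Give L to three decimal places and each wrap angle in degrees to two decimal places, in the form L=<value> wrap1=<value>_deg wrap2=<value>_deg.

L=172.632 wrap1=211.47_deg wrap2=211.47_deg

crossed belt: β = asin((r1+r2)/C) = asin(16/59) = 15.7349°
wrap1 = wrap2 = π + 2β = 211.4698°
tangent length = C·cosβ = 56.7891
L = (r1+r2)·wrap + 2·C·cosβ = 16·3.6908 + 2·56.7891 = 172.6317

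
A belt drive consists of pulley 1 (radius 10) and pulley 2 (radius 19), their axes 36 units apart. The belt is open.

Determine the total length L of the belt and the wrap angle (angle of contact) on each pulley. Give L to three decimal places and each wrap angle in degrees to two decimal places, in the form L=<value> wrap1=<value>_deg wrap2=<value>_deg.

L=165.368 wrap1=151.04_deg wrap2=208.96_deg

open belt: β = asin((r2−r1)/C) = asin(9/36) = 14.4775°
wrap1 = π − 2β = 151.0450°
wrap2 = π + 2β = 208.9550°
tangent length = C·cosβ = 34.8569
L = r1·wrap1 + r2·wrap2 + 2·C·cosβ = 10·2.6362 + 19·3.6470 + 2·34.8569 = 165.3681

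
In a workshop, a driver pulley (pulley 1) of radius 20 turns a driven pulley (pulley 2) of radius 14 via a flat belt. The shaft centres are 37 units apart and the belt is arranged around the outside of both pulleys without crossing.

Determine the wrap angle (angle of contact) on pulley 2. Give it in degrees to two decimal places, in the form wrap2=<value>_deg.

wrap2=161.34_deg

open belt: β = asin((r2−r1)/C) = asin(-6/37) = -9.3324°
wrap1 = π − 2β = 198.6648°
wrap2 = π + 2β = 161.3352°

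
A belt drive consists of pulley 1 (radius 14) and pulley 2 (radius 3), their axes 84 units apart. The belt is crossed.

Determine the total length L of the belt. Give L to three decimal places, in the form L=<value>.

L=224.859

crossed belt: β = asin((r1+r2)/C) = asin(17/84) = 11.6762°
wrap1 = wrap2 = π + 2β = 203.3525°
tangent length = C·cosβ = 82.2618
L = (r1+r2)·wrap + 2·C·cosβ = 17·3.5492 + 2·82.2618 = 224.8594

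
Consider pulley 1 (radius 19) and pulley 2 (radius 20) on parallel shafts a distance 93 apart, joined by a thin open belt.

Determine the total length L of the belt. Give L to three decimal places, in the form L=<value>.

open belt: β = asin((r2−r1)/C) = asin(1/93) = 0.6161°
wrap1 = π − 2β = 178.7678°
wrap2 = π + 2β = 181.2322°
tangent length = C·cosβ = 92.9946
L = r1·wrap1 + r2·wrap2 + 2·C·cosβ = 19·3.1201 + 20·3.1631 + 2·92.9946 = 308.5329

L=308.533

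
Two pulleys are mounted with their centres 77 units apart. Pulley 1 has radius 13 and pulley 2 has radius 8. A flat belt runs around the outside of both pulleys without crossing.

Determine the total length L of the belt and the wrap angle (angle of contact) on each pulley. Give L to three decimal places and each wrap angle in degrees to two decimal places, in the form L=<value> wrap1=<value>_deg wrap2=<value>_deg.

L=220.298 wrap1=187.45_deg wrap2=172.55_deg

open belt: β = asin((r2−r1)/C) = asin(-5/77) = -3.7231°
wrap1 = π − 2β = 187.4462°
wrap2 = π + 2β = 172.5538°
tangent length = C·cosβ = 76.8375
L = r1·wrap1 + r2·wrap2 + 2·C·cosβ = 13·3.2716 + 8·3.0116 + 2·76.8375 = 220.2982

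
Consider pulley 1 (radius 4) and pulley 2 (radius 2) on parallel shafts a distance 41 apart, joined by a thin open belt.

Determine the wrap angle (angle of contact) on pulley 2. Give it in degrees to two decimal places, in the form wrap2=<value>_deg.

open belt: β = asin((r2−r1)/C) = asin(-2/41) = -2.7960°
wrap1 = π − 2β = 185.5921°
wrap2 = π + 2β = 174.4079°

wrap2=174.41_deg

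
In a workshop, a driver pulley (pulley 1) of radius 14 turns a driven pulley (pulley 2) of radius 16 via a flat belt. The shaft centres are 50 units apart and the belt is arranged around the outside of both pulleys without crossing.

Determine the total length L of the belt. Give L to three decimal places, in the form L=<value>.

open belt: β = asin((r2−r1)/C) = asin(2/50) = 2.2924°
wrap1 = π − 2β = 175.4151°
wrap2 = π + 2β = 184.5849°
tangent length = C·cosβ = 49.9600
L = r1·wrap1 + r2·wrap2 + 2·C·cosβ = 14·3.0616 + 16·3.2216 + 2·49.9600 = 194.3278

L=194.328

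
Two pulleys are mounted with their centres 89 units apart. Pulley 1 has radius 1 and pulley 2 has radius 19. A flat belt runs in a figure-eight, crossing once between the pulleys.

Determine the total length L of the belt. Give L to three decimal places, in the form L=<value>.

crossed belt: β = asin((r1+r2)/C) = asin(20/89) = 12.9864°
wrap1 = wrap2 = π + 2β = 205.9727°
tangent length = C·cosβ = 86.7237
L = (r1+r2)·wrap + 2·C·cosβ = 20·3.5949 + 2·86.7237 = 245.3454

L=245.345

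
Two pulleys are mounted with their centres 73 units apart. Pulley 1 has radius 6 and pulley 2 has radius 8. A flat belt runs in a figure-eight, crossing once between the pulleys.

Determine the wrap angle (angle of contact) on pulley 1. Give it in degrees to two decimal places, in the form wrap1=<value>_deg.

wrap1=202.11_deg

crossed belt: β = asin((r1+r2)/C) = asin(14/73) = 11.0567°
wrap1 = wrap2 = π + 2β = 202.1135°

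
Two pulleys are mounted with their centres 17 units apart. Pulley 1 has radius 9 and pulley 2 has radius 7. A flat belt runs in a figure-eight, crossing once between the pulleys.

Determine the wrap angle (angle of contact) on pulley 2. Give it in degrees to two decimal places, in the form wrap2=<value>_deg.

wrap2=320.50_deg

crossed belt: β = asin((r1+r2)/C) = asin(16/17) = 70.2501°
wrap1 = wrap2 = π + 2β = 320.5002°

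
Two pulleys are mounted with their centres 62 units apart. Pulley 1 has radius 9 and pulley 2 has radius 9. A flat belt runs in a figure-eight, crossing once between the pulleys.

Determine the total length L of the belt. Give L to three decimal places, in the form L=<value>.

crossed belt: β = asin((r1+r2)/C) = asin(18/62) = 16.8773°
wrap1 = wrap2 = π + 2β = 213.7545°
tangent length = C·cosβ = 59.3296
L = (r1+r2)·wrap + 2·C·cosβ = 18·3.7307 + 2·59.3296 = 185.8121

L=185.812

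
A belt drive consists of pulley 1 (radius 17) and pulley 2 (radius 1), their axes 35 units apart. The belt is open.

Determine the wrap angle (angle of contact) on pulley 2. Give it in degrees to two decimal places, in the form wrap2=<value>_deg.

wrap2=125.59_deg

open belt: β = asin((r2−r1)/C) = asin(-16/35) = -27.2029°
wrap1 = π − 2β = 234.4058°
wrap2 = π + 2β = 125.5942°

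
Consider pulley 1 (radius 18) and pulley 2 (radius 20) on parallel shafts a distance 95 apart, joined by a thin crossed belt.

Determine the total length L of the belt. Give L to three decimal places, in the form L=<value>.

crossed belt: β = asin((r1+r2)/C) = asin(38/95) = 23.5782°
wrap1 = wrap2 = π + 2β = 227.1564°
tangent length = C·cosβ = 87.0689
L = (r1+r2)·wrap + 2·C·cosβ = 38·3.9646 + 2·87.0689 = 324.7937

L=324.794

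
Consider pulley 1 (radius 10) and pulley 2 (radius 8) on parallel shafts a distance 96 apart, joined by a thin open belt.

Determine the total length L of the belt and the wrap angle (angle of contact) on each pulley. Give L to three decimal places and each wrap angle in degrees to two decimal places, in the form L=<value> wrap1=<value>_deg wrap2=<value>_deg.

open belt: β = asin((r2−r1)/C) = asin(-2/96) = -1.1937°
wrap1 = π − 2β = 182.3875°
wrap2 = π + 2β = 177.6125°
tangent length = C·cosβ = 95.9792
L = r1·wrap1 + r2·wrap2 + 2·C·cosβ = 10·3.1833 + 8·3.0999 + 2·95.9792 = 248.5903

L=248.590 wrap1=182.39_deg wrap2=177.61_deg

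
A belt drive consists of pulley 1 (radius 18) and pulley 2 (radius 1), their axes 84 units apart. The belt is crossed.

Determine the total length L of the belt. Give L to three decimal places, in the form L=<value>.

crossed belt: β = asin((r1+r2)/C) = asin(19/84) = 13.0729°
wrap1 = wrap2 = π + 2β = 206.1458°
tangent length = C·cosβ = 81.8230
L = (r1+r2)·wrap + 2·C·cosβ = 19·3.5979 + 2·81.8230 = 232.0065

L=232.006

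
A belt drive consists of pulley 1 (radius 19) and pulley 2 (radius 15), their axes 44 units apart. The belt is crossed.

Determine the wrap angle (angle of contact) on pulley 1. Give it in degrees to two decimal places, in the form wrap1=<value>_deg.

wrap1=281.20_deg

crossed belt: β = asin((r1+r2)/C) = asin(34/44) = 50.5994°
wrap1 = wrap2 = π + 2β = 281.1989°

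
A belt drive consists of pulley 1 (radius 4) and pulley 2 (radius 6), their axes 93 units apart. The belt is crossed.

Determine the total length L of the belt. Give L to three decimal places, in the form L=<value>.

crossed belt: β = asin((r1+r2)/C) = asin(10/93) = 6.1728°
wrap1 = wrap2 = π + 2β = 192.3455°
tangent length = C·cosβ = 92.4608
L = (r1+r2)·wrap + 2·C·cosβ = 10·3.3571 + 2·92.4608 = 218.4922

L=218.492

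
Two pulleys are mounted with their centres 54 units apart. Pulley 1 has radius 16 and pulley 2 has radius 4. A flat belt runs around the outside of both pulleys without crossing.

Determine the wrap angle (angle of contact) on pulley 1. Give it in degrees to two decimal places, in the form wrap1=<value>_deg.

open belt: β = asin((r2−r1)/C) = asin(-12/54) = -12.8396°
wrap1 = π − 2β = 205.6792°
wrap2 = π + 2β = 154.3208°

wrap1=205.68_deg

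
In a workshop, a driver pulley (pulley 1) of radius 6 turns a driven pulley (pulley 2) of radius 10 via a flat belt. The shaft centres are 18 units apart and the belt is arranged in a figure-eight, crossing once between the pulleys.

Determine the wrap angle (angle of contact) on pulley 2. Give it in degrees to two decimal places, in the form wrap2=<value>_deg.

crossed belt: β = asin((r1+r2)/C) = asin(16/18) = 62.7340°
wrap1 = wrap2 = π + 2β = 305.4679°

wrap2=305.47_deg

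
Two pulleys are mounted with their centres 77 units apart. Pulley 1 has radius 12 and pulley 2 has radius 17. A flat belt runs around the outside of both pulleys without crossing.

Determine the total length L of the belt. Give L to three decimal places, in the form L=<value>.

open belt: β = asin((r2−r1)/C) = asin(5/77) = 3.7231°
wrap1 = π − 2β = 172.5538°
wrap2 = π + 2β = 187.4462°
tangent length = C·cosβ = 76.8375
L = r1·wrap1 + r2·wrap2 + 2·C·cosβ = 12·3.0116 + 17·3.2716 + 2·76.8375 = 245.4310

L=245.431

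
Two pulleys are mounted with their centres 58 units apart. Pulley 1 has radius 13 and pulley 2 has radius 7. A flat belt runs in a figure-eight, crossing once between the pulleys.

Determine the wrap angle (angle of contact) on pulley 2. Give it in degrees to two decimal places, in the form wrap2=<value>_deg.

wrap2=220.34_deg

crossed belt: β = asin((r1+r2)/C) = asin(20/58) = 20.1713°
wrap1 = wrap2 = π + 2β = 220.3425°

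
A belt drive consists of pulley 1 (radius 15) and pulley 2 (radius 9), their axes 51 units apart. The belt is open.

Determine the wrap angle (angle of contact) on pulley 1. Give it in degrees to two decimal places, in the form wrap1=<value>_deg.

wrap1=193.51_deg

open belt: β = asin((r2−r1)/C) = asin(-6/51) = -6.7563°
wrap1 = π − 2β = 193.5127°
wrap2 = π + 2β = 166.4873°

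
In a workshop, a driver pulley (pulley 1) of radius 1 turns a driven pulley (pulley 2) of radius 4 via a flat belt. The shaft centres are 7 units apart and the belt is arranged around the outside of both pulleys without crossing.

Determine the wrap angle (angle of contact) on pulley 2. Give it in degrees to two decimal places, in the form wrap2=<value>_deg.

wrap2=230.75_deg

open belt: β = asin((r2−r1)/C) = asin(3/7) = 25.3769°
wrap1 = π − 2β = 129.2461°
wrap2 = π + 2β = 230.7539°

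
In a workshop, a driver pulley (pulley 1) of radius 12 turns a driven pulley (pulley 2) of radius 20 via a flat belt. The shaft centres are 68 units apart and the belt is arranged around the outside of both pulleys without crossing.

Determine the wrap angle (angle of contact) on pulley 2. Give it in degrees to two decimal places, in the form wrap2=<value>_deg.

wrap2=193.51_deg

open belt: β = asin((r2−r1)/C) = asin(8/68) = 6.7563°
wrap1 = π − 2β = 166.4873°
wrap2 = π + 2β = 193.5127°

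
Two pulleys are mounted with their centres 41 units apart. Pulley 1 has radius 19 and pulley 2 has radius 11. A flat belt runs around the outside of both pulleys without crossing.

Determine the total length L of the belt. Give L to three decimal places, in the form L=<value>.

L=177.814

open belt: β = asin((r2−r1)/C) = asin(-8/41) = -11.2518°
wrap1 = π − 2β = 202.5037°
wrap2 = π + 2β = 157.4963°
tangent length = C·cosβ = 40.2119
L = r1·wrap1 + r2·wrap2 + 2·C·cosβ = 19·3.5344 + 11·2.7488 + 2·40.2119 = 177.8138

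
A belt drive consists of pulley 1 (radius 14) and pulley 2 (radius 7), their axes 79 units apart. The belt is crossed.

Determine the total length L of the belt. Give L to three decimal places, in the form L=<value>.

crossed belt: β = asin((r1+r2)/C) = asin(21/79) = 15.4158°
wrap1 = wrap2 = π + 2β = 210.8317°
tangent length = C·cosβ = 76.1577
L = (r1+r2)·wrap + 2·C·cosβ = 21·3.6797 + 2·76.1577 = 229.5893

L=229.589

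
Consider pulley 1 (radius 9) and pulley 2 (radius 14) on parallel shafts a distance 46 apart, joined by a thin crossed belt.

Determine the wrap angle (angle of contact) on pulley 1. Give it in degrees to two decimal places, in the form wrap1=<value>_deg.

crossed belt: β = asin((r1+r2)/C) = asin(23/46) = 30.0000°
wrap1 = wrap2 = π + 2β = 240.0000°

wrap1=240.00_deg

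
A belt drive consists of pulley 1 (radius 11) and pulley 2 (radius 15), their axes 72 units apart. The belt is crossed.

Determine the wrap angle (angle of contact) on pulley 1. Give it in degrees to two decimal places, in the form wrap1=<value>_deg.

wrap1=222.34_deg

crossed belt: β = asin((r1+r2)/C) = asin(26/72) = 21.1684°
wrap1 = wrap2 = π + 2β = 222.3369°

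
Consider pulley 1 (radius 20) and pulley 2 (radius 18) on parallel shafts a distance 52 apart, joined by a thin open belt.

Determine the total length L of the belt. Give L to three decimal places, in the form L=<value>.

open belt: β = asin((r2−r1)/C) = asin(-2/52) = -2.2042°
wrap1 = π − 2β = 184.4085°
wrap2 = π + 2β = 175.5915°
tangent length = C·cosβ = 51.9615
L = r1·wrap1 + r2·wrap2 + 2·C·cosβ = 20·3.2185 + 18·3.0647 + 2·51.9615 = 223.4575

L=223.457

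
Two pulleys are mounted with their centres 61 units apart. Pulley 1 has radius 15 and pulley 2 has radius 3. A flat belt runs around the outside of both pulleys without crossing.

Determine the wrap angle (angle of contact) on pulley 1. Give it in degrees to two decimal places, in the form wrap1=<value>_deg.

wrap1=202.69_deg

open belt: β = asin((r2−r1)/C) = asin(-12/61) = -11.3453°
wrap1 = π − 2β = 202.6906°
wrap2 = π + 2β = 157.3094°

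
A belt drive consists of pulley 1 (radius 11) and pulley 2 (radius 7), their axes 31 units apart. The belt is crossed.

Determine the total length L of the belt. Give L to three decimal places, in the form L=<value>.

crossed belt: β = asin((r1+r2)/C) = asin(18/31) = 35.4959°
wrap1 = wrap2 = π + 2β = 250.9919°
tangent length = C·cosβ = 25.2389
L = (r1+r2)·wrap + 2·C·cosβ = 18·4.3806 + 2·25.2389 = 129.3291

L=129.329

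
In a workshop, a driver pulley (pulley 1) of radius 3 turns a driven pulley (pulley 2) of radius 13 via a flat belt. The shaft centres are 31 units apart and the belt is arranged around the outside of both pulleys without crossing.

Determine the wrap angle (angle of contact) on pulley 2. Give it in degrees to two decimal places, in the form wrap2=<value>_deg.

wrap2=217.64_deg

open belt: β = asin((r2−r1)/C) = asin(10/31) = 18.8191°
wrap1 = π − 2β = 142.3619°
wrap2 = π + 2β = 217.6381°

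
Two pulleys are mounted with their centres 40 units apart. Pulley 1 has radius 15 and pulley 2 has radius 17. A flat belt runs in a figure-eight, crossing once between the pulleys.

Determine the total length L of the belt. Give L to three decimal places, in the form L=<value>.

crossed belt: β = asin((r1+r2)/C) = asin(32/40) = 53.1301°
wrap1 = wrap2 = π + 2β = 286.2602°
tangent length = C·cosβ = 24.0000
L = (r1+r2)·wrap + 2·C·cosβ = 32·4.9962 + 2·24.0000 = 207.8779

L=207.878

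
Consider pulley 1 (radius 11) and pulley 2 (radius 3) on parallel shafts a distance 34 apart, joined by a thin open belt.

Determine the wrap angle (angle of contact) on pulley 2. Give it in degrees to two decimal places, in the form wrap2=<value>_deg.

wrap2=152.78_deg

open belt: β = asin((r2−r1)/C) = asin(-8/34) = -13.6090°
wrap1 = π − 2β = 207.2179°
wrap2 = π + 2β = 152.7821°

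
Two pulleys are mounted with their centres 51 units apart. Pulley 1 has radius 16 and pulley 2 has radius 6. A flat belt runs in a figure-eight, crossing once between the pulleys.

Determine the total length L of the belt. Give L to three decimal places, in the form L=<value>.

crossed belt: β = asin((r1+r2)/C) = asin(22/51) = 25.5547°
wrap1 = wrap2 = π + 2β = 231.1094°
tangent length = C·cosβ = 46.0109
L = (r1+r2)·wrap + 2·C·cosβ = 22·4.0336 + 2·46.0109 = 180.7614

L=180.761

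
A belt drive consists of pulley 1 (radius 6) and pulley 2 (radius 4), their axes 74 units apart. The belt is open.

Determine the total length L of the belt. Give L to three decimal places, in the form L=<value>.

L=179.470

open belt: β = asin((r2−r1)/C) = asin(-2/74) = -1.5487°
wrap1 = π − 2β = 183.0974°
wrap2 = π + 2β = 176.9026°
tangent length = C·cosβ = 73.9730
L = r1·wrap1 + r2·wrap2 + 2·C·cosβ = 6·3.1957 + 4·3.0875 + 2·73.9730 = 179.4700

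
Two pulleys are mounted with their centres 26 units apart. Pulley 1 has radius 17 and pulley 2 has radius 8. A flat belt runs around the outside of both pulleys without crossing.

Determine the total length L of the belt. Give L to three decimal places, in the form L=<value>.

open belt: β = asin((r2−r1)/C) = asin(-9/26) = -20.2522°
wrap1 = π − 2β = 220.5045°
wrap2 = π + 2β = 139.4955°
tangent length = C·cosβ = 24.3926
L = r1·wrap1 + r2·wrap2 + 2·C·cosβ = 17·3.8485 + 8·2.4347 + 2·24.3926 = 133.6875

L=133.687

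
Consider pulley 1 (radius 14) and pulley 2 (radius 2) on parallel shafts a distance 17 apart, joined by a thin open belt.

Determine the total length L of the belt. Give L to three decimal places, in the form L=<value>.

open belt: β = asin((r2−r1)/C) = asin(-12/17) = -44.9009°
wrap1 = π − 2β = 269.8017°
wrap2 = π + 2β = 90.1983°
tangent length = C·cosβ = 12.0416
L = r1·wrap1 + r2·wrap2 + 2·C·cosβ = 14·4.7089 + 2·1.5743 + 2·12.0416 = 93.1567

L=93.157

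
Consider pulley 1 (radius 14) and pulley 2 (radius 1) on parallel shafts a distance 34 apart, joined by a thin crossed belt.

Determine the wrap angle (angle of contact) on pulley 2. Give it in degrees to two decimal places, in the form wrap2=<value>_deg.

wrap2=232.36_deg

crossed belt: β = asin((r1+r2)/C) = asin(15/34) = 26.1790°
wrap1 = wrap2 = π + 2β = 232.3579°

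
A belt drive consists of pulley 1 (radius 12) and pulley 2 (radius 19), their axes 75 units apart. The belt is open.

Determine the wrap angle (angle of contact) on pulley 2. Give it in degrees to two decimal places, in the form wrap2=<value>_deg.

wrap2=190.71_deg

open belt: β = asin((r2−r1)/C) = asin(7/75) = 5.3554°
wrap1 = π − 2β = 169.2892°
wrap2 = π + 2β = 190.7108°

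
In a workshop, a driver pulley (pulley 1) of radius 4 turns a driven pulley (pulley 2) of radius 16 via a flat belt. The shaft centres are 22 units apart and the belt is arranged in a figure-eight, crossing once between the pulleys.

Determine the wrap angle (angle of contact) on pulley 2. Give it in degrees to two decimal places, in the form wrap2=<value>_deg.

crossed belt: β = asin((r1+r2)/C) = asin(20/22) = 65.3800°
wrap1 = wrap2 = π + 2β = 310.7600°

wrap2=310.76_deg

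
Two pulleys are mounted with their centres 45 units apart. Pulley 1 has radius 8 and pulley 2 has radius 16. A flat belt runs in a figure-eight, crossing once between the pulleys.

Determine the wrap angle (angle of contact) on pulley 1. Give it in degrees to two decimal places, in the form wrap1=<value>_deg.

wrap1=244.46_deg

crossed belt: β = asin((r1+r2)/C) = asin(24/45) = 32.2310°
wrap1 = wrap2 = π + 2β = 244.4619°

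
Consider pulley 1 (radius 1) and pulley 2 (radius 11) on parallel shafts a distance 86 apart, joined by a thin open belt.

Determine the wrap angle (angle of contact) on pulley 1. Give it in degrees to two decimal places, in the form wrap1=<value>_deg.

wrap1=166.65_deg

open belt: β = asin((r2−r1)/C) = asin(10/86) = 6.6774°
wrap1 = π − 2β = 166.6452°
wrap2 = π + 2β = 193.3548°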